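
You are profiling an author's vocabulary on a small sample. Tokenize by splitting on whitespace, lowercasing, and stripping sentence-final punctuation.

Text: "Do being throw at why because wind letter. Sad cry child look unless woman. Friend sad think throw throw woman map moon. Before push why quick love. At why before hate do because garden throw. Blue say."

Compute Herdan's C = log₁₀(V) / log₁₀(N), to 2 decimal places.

0.90

N = 37, V = 26.
log₁₀(V) = 1.414973, log₁₀(N) = 1.568202
C = 1.414973 / 1.568202 = 0.90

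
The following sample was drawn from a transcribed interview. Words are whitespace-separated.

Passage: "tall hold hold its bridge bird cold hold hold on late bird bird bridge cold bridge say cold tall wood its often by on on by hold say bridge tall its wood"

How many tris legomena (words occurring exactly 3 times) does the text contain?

Frequencies: hold:5, bridge:4, tall:3, its:3, bird:3, cold:3, on:3, say:2, wood:2, by:2, late:1, often:1
Words with frequency 3: bird, cold, its, on, tall

5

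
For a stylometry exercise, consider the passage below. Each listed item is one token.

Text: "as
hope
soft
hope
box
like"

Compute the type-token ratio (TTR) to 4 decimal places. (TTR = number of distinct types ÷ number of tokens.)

N = 6 tokens, V = 5 types.
TTR = V / N = 5 / 6 = 0.8333

0.8333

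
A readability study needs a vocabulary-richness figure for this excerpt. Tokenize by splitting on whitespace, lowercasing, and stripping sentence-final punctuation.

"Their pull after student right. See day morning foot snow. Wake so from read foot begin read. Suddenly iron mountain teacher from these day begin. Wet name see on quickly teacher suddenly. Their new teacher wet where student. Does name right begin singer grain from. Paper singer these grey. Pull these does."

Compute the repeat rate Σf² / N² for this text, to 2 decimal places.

Frequencies: from:3, begin:3, teacher:3, these:3, their:2, pull:2, student:2, right:2, see:2, day:2, foot:2, read:2, suddenly:2, wet:2, name:2, does:2, singer:2, after:1, morning:1, snow:1, … (11 more, each freq 1)
Σf² = 102; N² = 2704
Repeat rate = 102 / 2704 = 0.04

0.04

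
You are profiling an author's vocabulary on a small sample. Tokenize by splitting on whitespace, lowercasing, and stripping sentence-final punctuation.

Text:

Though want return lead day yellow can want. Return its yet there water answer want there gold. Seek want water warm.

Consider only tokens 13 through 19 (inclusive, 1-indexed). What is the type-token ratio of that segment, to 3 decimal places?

0.857

Segment tokens 13–19: water, answer, want, there, gold, seek, want
Segment N = 7, segment V = 6.
TTR = 6 / 7 = 0.857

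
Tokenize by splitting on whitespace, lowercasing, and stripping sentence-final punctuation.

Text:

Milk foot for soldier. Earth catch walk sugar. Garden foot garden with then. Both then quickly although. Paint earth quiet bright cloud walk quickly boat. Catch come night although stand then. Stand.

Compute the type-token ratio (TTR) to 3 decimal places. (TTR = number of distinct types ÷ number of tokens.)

0.688

N = 32 tokens, V = 22 types.
TTR = V / N = 22 / 32 = 0.688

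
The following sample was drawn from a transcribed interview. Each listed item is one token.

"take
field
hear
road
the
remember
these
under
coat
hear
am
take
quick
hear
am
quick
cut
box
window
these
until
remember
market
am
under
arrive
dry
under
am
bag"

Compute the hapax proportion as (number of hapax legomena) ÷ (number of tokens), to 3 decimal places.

0.400

Frequencies: am:4, hear:3, under:3, take:2, remember:2, these:2, quick:2, field:1, road:1, the:1, coat:1, cut:1, box:1, window:1, until:1, market:1, arrive:1, dry:1, bag:1
Hapax count = 12; token count = 30.
Ratio = 12 / 30 = 0.400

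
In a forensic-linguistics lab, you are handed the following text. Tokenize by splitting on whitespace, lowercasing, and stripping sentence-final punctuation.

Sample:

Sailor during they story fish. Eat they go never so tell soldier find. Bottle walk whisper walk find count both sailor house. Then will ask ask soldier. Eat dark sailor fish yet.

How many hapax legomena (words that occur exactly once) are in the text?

Frequencies: sailor:3, they:2, fish:2, eat:2, soldier:2, find:2, walk:2, ask:2, during:1, story:1, go:1, never:1, so:1, tell:1, bottle:1, whisper:1, count:1, both:1, house:1, then:1, … (3 more, each freq 1)
Hapax (freq=1): both, bottle, count, dark, during, go, house, never, so, story, tell, then, whisper, will, yet

15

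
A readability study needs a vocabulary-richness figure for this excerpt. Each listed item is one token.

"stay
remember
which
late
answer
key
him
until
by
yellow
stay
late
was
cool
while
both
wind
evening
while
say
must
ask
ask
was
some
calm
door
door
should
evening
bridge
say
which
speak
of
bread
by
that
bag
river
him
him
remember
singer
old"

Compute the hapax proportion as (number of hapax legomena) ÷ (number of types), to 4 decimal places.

Frequencies: him:3, stay:2, remember:2, which:2, late:2, by:2, was:2, while:2, evening:2, say:2, ask:2, door:2, answer:1, key:1, until:1, yellow:1, cool:1, both:1, wind:1, must:1, … (12 more, each freq 1)
Hapax count = 20; type count = 32.
Ratio = 20 / 32 = 0.6250

0.6250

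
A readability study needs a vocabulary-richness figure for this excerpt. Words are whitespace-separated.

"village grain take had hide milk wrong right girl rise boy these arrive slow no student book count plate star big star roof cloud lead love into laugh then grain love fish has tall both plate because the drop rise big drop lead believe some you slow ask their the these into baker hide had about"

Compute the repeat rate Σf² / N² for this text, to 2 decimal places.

Frequencies: grain:2, had:2, hide:2, rise:2, these:2, slow:2, plate:2, star:2, big:2, lead:2, love:2, into:2, the:2, drop:2, village:1, take:1, milk:1, wrong:1, right:1, girl:1, … (22 more, each freq 1)
Σf² = 84; N² = 3136
Repeat rate = 84 / 3136 = 0.03

0.03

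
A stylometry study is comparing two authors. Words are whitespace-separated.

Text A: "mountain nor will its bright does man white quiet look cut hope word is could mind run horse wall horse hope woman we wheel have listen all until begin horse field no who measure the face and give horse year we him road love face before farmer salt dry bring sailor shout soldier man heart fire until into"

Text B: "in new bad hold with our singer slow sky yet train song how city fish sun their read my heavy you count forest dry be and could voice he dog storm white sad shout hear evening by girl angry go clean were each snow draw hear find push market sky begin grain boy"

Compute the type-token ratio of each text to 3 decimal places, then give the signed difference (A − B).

-0.100

TTR(A) = 50/58 = 0.862
TTR(B) = 51/53 = 0.962
Difference = 0.862 − 0.962 = -0.100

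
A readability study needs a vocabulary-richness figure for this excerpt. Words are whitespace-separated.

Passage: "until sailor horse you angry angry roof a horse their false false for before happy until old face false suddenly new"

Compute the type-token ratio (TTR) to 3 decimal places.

0.762

N = 21 tokens, V = 16 types.
TTR = V / N = 16 / 21 = 0.762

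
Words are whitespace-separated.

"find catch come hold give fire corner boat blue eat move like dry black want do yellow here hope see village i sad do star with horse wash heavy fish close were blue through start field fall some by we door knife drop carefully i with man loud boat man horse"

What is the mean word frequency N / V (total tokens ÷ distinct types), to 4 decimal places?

N = 51 tokens, V = 44 types.
Mean frequency = N / V = 51 / 44 = 1.1591

1.1591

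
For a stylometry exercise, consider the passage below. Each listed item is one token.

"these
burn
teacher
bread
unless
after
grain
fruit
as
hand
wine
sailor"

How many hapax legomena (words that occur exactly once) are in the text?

Frequencies: these:1, burn:1, teacher:1, bread:1, unless:1, after:1, grain:1, fruit:1, as:1, hand:1, wine:1, sailor:1
Hapax (freq=1): after, as, bread, burn, fruit, grain, hand, sailor, teacher, these, unless, wine

12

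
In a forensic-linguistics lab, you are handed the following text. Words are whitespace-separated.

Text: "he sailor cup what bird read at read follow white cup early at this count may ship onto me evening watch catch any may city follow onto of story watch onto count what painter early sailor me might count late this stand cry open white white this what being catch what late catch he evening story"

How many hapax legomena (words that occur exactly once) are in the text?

Frequencies: what:4, white:3, this:3, count:3, onto:3, catch:3, he:2, sailor:2, cup:2, read:2, at:2, follow:2, early:2, may:2, me:2, evening:2, watch:2, story:2, late:2, bird:1, … (10 more, each freq 1)
Hapax (freq=1): any, being, bird, city, cry, might, of, open, painter, ship, stand

11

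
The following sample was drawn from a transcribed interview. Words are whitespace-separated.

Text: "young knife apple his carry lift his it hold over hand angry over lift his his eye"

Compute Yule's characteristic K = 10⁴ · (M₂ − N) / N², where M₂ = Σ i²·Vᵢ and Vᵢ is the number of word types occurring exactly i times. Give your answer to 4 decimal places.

553.6332

Frequencies: his:4, lift:2, over:2, young:1, knife:1, apple:1, carry:1, it:1, hold:1, hand:1, angry:1, eye:1
N = 17. Frequency spectrum: V_1=9, V_2=2, V_4=1
M₂ = 1²·9 + 2²·2 + 4²·1 = 33
K = 10000 × (33 − 17) / 17² = 553.6332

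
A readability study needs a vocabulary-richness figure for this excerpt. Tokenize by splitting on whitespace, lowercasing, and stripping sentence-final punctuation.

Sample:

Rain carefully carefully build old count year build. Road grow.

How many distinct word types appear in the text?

8

Distinct types: {build, carefully, count, grow, old, rain, road, year}
V = 8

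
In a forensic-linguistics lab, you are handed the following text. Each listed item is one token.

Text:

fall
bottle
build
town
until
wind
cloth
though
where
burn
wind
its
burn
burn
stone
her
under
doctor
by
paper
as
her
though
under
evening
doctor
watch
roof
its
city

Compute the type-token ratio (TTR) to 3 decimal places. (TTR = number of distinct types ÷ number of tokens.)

N = 30 tokens, V = 22 types.
TTR = V / N = 22 / 30 = 0.733

0.733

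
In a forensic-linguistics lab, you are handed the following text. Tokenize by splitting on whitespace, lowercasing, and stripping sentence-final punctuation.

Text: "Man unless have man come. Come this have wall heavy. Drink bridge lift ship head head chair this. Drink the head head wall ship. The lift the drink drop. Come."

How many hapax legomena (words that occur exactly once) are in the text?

Frequencies: head:4, come:3, drink:3, the:3, man:2, have:2, this:2, wall:2, lift:2, ship:2, unless:1, heavy:1, bridge:1, chair:1, drop:1
Hapax (freq=1): bridge, chair, drop, heavy, unless

5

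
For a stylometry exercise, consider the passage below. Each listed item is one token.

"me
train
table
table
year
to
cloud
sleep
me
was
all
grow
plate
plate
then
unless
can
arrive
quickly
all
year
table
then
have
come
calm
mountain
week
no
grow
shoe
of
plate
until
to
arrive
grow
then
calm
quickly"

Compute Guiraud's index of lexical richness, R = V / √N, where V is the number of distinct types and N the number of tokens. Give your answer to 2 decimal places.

N = 40, V = 25.
√N = 6.324555
R = 25 / 6.324555 = 3.95

3.95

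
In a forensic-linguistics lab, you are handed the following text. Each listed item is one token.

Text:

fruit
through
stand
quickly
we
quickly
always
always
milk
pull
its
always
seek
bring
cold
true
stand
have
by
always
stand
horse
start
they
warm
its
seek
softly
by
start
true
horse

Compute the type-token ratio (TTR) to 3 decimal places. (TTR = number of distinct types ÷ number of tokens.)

N = 32 tokens, V = 20 types.
TTR = V / N = 20 / 32 = 0.625

0.625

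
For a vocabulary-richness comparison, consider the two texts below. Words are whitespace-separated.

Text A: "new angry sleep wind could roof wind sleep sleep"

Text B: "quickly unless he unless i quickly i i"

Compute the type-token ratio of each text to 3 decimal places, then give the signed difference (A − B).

TTR(A) = 6/9 = 0.667
TTR(B) = 4/8 = 0.500
Difference = 0.667 − 0.500 = 0.167

0.167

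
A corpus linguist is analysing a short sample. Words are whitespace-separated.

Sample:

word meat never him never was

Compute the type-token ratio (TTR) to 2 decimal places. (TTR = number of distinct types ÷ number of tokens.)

0.83

N = 6 tokens, V = 5 types.
TTR = V / N = 5 / 6 = 0.83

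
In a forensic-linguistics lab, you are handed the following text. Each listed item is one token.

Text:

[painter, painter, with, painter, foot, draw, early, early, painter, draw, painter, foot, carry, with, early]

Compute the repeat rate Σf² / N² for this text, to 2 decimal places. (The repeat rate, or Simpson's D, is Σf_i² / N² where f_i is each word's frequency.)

0.21

Frequencies: painter:5, early:3, with:2, foot:2, draw:2, carry:1
Σf² = 47; N² = 225
Repeat rate = 47 / 225 = 0.21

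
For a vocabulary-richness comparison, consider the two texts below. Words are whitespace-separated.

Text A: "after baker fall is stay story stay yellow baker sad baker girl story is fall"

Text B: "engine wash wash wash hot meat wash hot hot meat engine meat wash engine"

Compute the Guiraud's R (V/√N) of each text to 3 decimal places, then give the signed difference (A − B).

1.255

A: V=9, N=15, R=2.324
B: V=4, N=14, R=1.069
Difference = 2.324 − 1.069 = 1.255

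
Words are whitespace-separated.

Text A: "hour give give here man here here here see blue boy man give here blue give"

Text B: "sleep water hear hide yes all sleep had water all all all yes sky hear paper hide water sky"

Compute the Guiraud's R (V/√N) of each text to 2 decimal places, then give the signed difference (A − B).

-0.31

A: V=7, N=16, R=1.75
B: V=9, N=19, R=2.06
Difference = 1.75 − 2.06 = -0.31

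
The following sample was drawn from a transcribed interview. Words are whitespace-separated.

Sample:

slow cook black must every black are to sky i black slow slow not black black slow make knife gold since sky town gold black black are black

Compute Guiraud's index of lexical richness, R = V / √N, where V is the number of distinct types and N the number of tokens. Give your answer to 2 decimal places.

N = 28, V = 15.
√N = 5.291503
R = 15 / 5.291503 = 2.83

2.83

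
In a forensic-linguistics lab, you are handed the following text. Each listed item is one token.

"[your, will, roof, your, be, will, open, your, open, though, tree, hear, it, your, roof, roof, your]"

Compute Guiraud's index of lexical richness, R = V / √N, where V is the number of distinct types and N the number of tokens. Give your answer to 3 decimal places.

2.183

N = 17, V = 9.
√N = 4.123106
R = 9 / 4.123106 = 2.183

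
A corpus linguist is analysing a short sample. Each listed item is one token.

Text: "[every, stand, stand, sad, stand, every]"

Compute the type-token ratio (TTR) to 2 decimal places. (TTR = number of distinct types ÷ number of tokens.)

0.50

N = 6 tokens, V = 3 types.
TTR = V / N = 3 / 6 = 0.50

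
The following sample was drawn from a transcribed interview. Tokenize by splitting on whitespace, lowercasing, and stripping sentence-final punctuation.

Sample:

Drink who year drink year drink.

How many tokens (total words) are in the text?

6

Tokens: drink, who, year, drink, year, drink
N = 6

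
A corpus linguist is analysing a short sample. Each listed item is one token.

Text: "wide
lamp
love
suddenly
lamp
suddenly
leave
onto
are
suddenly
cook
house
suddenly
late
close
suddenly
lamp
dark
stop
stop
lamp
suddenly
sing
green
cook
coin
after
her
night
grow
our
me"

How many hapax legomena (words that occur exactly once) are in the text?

Frequencies: suddenly:6, lamp:4, cook:2, stop:2, wide:1, love:1, leave:1, onto:1, are:1, house:1, late:1, close:1, dark:1, sing:1, green:1, coin:1, after:1, her:1, night:1, grow:1, … (2 more, each freq 1)
Hapax (freq=1): after, are, close, coin, dark, green, grow, her, house, late, leave, love, me, night, onto, our, sing, wide

18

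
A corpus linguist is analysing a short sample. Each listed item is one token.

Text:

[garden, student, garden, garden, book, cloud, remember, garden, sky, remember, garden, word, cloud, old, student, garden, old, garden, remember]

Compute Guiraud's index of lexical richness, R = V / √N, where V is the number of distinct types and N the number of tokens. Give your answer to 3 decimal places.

N = 19, V = 8.
√N = 4.358899
R = 8 / 4.358899 = 1.835

1.835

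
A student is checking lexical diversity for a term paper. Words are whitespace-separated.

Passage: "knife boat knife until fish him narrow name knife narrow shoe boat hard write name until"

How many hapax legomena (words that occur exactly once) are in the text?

5

Frequencies: knife:3, boat:2, until:2, narrow:2, name:2, fish:1, him:1, shoe:1, hard:1, write:1
Hapax (freq=1): fish, hard, him, shoe, write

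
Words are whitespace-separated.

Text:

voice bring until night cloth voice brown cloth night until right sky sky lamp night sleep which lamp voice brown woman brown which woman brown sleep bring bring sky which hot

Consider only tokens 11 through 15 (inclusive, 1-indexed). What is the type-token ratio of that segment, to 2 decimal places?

0.80

Segment tokens 11–15: right, sky, sky, lamp, night
Segment N = 5, segment V = 4.
TTR = 4 / 5 = 0.80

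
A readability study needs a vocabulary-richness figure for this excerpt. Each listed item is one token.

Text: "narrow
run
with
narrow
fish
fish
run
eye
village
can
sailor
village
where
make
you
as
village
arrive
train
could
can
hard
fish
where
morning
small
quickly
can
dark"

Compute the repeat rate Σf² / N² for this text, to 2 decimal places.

Frequencies: fish:3, village:3, can:3, narrow:2, run:2, where:2, with:1, eye:1, sailor:1, make:1, you:1, as:1, arrive:1, train:1, could:1, hard:1, morning:1, small:1, quickly:1, dark:1
Σf² = 53; N² = 841
Repeat rate = 53 / 841 = 0.06

0.06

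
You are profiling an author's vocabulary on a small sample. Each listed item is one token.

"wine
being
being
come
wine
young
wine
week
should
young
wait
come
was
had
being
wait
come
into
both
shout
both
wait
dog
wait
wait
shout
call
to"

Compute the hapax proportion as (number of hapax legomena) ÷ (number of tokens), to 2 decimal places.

Frequencies: wait:5, wine:3, being:3, come:3, young:2, both:2, shout:2, week:1, should:1, was:1, had:1, into:1, dog:1, call:1, to:1
Hapax count = 8; token count = 28.
Ratio = 8 / 28 = 0.29

0.29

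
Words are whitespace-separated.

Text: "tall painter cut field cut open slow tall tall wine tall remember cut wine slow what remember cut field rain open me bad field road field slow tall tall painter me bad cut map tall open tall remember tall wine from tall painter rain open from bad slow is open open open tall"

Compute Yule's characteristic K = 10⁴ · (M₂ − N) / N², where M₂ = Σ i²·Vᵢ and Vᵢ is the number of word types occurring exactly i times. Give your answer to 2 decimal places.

Frequencies: tall:11, open:7, cut:5, field:4, slow:4, painter:3, wine:3, remember:3, bad:3, rain:2, me:2, from:2, what:1, road:1, map:1, is:1
N = 53. Frequency spectrum: V_1=4, V_2=3, V_3=4, V_4=2, V_5=1, V_7=1, V_11=1
M₂ = 1²·4 + 2²·3 + 3²·4 + 4²·2 + 5²·1 + 7²·1 + 11²·1 = 279
K = 10000 × (279 − 53) / 53² = 804.56

804.56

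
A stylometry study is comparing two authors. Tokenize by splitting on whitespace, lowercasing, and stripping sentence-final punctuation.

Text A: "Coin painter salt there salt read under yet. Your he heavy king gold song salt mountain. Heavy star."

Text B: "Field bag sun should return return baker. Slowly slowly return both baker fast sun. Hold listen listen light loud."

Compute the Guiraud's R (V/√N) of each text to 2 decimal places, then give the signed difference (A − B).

A: V=15, N=18, R=3.54
B: V=13, N=19, R=2.98
Difference = 3.54 − 2.98 = 0.56

0.56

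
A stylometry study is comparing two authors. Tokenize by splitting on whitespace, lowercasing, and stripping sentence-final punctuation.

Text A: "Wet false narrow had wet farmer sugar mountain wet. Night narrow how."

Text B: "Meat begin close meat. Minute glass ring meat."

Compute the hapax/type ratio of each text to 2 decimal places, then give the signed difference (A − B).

-0.05

A: hapax=7, V=9, ratio=0.78
B: hapax=5, V=6, ratio=0.83
Difference = 0.78 − 0.83 = -0.05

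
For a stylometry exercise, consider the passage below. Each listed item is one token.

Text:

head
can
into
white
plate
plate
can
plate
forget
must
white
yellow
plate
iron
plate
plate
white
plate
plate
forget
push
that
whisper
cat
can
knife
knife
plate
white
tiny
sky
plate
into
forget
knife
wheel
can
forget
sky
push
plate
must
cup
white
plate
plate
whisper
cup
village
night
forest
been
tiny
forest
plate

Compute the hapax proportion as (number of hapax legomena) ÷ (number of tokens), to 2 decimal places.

Frequencies: plate:14, white:5, can:4, forget:4, knife:3, into:2, must:2, push:2, whisper:2, tiny:2, sky:2, cup:2, forest:2, head:1, yellow:1, iron:1, that:1, cat:1, wheel:1, village:1, … (2 more, each freq 1)
Hapax count = 9; token count = 55.
Ratio = 9 / 55 = 0.16

0.16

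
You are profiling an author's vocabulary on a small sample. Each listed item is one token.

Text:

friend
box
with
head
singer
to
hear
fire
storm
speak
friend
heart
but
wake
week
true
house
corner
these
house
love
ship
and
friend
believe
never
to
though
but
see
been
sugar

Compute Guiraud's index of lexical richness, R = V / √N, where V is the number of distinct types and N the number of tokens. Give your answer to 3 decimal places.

N = 32, V = 27.
√N = 5.656854
R = 27 / 5.656854 = 4.773

4.773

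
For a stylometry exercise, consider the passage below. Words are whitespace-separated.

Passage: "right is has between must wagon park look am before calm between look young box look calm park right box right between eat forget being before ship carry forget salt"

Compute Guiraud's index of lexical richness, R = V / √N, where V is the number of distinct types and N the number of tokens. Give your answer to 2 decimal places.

N = 30, V = 19.
√N = 5.477226
R = 19 / 5.477226 = 3.47

3.47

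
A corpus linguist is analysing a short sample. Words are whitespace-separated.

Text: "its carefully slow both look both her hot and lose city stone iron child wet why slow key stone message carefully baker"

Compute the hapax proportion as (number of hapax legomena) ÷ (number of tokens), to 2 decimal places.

Frequencies: carefully:2, slow:2, both:2, stone:2, its:1, look:1, her:1, hot:1, and:1, lose:1, city:1, iron:1, child:1, wet:1, why:1, key:1, message:1, baker:1
Hapax count = 14; token count = 22.
Ratio = 14 / 22 = 0.64

0.64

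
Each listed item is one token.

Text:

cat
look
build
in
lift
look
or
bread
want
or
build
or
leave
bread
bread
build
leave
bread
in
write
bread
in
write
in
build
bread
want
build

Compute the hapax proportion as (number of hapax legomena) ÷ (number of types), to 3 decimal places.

0.200

Frequencies: bread:6, build:5, in:4, or:3, look:2, want:2, leave:2, write:2, cat:1, lift:1
Hapax count = 2; type count = 10.
Ratio = 2 / 10 = 0.200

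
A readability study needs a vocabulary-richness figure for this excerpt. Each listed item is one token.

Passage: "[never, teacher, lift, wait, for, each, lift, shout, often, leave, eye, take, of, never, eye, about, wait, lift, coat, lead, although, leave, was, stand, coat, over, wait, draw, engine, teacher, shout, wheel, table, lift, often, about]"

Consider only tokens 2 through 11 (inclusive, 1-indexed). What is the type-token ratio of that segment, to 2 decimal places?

0.90

Segment tokens 2–11: teacher, lift, wait, for, each, lift, shout, often, leave, eye
Segment N = 10, segment V = 9.
TTR = 9 / 10 = 0.90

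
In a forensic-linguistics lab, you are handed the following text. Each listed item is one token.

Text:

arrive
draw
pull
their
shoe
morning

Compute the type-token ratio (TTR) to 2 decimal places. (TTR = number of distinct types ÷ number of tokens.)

N = 6 tokens, V = 6 types.
TTR = V / N = 6 / 6 = 1.00

1.00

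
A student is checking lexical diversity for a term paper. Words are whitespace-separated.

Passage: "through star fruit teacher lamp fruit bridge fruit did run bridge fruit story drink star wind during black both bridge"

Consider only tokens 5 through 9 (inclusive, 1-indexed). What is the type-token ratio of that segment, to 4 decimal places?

Segment tokens 5–9: lamp, fruit, bridge, fruit, did
Segment N = 5, segment V = 4.
TTR = 4 / 5 = 0.8000

0.8000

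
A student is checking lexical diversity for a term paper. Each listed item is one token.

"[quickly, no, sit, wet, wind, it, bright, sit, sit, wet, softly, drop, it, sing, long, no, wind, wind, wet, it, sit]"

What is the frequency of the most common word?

4

Frequencies: sit:4, wet:3, wind:3, it:3, no:2, quickly:1, bright:1, softly:1, drop:1, sing:1, long:1
Most common: 'sit' with frequency 4.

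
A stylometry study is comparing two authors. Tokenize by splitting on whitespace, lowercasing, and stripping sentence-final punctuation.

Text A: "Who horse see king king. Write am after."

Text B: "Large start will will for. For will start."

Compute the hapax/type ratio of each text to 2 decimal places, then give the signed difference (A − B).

0.61

A: hapax=6, V=7, ratio=0.86
B: hapax=1, V=4, ratio=0.25
Difference = 0.86 − 0.25 = 0.61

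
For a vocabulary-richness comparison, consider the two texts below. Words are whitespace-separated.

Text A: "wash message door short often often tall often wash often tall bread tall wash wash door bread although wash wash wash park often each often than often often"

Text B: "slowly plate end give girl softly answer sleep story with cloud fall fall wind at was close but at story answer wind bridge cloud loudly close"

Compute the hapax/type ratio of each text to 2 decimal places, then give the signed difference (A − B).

A: hapax=6, V=11, ratio=0.55
B: hapax=12, V=19, ratio=0.63
Difference = 0.55 − 0.63 = -0.08

-0.08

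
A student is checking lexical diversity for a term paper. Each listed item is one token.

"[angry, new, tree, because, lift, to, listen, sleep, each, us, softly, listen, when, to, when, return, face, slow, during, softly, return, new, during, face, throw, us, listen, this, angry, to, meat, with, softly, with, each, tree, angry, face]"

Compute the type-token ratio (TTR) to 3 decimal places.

0.526

N = 38 tokens, V = 20 types.
TTR = V / N = 20 / 38 = 0.526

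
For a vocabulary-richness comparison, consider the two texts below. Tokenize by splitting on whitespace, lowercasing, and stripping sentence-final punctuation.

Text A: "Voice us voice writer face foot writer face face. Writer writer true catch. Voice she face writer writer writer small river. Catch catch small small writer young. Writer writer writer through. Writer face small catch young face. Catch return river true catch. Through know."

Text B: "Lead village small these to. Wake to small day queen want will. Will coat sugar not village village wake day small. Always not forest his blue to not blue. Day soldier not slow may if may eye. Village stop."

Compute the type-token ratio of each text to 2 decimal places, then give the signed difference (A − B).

TTR(A) = 14/44 = 0.32
TTR(B) = 23/39 = 0.59
Difference = 0.32 − 0.59 = -0.27

-0.27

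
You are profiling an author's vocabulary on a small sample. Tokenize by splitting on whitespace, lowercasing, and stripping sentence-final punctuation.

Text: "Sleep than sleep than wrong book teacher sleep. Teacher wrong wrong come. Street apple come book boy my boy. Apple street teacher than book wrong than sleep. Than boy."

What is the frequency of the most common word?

Frequencies: than:5, sleep:4, wrong:4, book:3, teacher:3, boy:3, come:2, street:2, apple:2, my:1
Most common: 'than' with frequency 5.

5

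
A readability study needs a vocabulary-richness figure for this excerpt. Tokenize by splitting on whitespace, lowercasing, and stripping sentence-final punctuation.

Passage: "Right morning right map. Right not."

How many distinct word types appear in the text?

4

Distinct types: {map, morning, not, right}
V = 4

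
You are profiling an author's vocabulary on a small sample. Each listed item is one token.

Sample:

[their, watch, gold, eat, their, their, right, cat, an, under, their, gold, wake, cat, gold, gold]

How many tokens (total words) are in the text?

Tokens: their, watch, gold, eat, their, their, right, cat, an, under, their, gold, wake, cat, gold, gold
N = 16

16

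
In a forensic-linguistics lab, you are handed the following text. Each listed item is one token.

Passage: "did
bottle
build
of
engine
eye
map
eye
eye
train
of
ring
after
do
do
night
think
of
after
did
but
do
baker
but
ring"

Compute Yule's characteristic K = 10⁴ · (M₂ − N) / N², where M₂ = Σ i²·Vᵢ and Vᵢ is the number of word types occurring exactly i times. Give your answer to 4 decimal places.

Frequencies: of:3, eye:3, do:3, did:2, ring:2, after:2, but:2, bottle:1, build:1, engine:1, map:1, train:1, night:1, think:1, baker:1
N = 25. Frequency spectrum: V_1=8, V_2=4, V_3=3
M₂ = 1²·8 + 2²·4 + 3²·3 = 51
K = 10000 × (51 − 25) / 25² = 416.0000

416.0000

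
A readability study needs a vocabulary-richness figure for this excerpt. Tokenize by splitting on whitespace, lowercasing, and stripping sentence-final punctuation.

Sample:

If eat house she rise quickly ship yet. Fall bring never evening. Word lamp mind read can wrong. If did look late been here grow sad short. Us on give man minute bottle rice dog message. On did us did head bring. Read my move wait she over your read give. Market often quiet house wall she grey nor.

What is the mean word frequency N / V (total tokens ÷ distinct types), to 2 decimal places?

1.26

N = 59 tokens, V = 47 types.
Mean frequency = N / V = 59 / 47 = 1.26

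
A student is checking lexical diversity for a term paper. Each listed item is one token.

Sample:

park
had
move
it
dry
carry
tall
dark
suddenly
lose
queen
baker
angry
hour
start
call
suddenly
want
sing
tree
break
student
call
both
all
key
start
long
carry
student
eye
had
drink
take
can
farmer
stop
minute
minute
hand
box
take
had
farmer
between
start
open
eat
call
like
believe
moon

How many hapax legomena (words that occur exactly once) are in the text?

31

Frequencies: had:3, start:3, call:3, carry:2, suddenly:2, student:2, take:2, farmer:2, minute:2, park:1, move:1, it:1, dry:1, tall:1, dark:1, lose:1, queen:1, baker:1, angry:1, hour:1, … (20 more, each freq 1)
Hapax (freq=1): all, angry, baker, believe, between, both, box, break, can, dark, drink, dry, eat, eye, hand, hour, it, key, like, long, lose, moon, move, open, park, queen, sing, stop, tall, tree, want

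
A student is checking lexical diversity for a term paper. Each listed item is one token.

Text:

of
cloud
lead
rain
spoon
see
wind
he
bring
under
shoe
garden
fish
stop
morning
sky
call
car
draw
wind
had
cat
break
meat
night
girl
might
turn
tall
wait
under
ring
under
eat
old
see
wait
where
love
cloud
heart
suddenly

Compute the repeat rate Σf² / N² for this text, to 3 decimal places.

0.032

Frequencies: under:3, cloud:2, see:2, wind:2, wait:2, of:1, lead:1, rain:1, spoon:1, he:1, bring:1, shoe:1, garden:1, fish:1, stop:1, morning:1, sky:1, call:1, car:1, draw:1, … (16 more, each freq 1)
Σf² = 56; N² = 1764
Repeat rate = 56 / 1764 = 0.032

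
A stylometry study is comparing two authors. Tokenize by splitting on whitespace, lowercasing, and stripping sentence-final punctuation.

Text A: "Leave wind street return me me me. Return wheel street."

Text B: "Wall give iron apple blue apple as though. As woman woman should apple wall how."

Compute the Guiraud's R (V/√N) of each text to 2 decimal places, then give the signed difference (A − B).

A: V=6, N=10, R=1.90
B: V=10, N=15, R=2.58
Difference = 1.90 − 2.58 = -0.68

-0.68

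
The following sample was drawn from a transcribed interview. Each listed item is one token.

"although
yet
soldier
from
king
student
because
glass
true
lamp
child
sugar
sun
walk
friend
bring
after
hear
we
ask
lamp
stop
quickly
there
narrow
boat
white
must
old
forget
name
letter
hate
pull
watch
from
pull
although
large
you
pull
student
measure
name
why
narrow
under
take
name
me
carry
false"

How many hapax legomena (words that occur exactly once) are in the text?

Frequencies: name:3, pull:3, although:2, from:2, student:2, lamp:2, narrow:2, yet:1, soldier:1, king:1, because:1, glass:1, true:1, child:1, sugar:1, sun:1, walk:1, friend:1, bring:1, after:1, … (23 more, each freq 1)
Hapax (freq=1): after, ask, because, boat, bring, carry, child, false, forget, friend, glass, hate, hear, king, large, letter, me, measure, must, old, quickly, soldier, stop, sugar, sun, take, there, true, under, walk, watch, we, white, why, yet, you

36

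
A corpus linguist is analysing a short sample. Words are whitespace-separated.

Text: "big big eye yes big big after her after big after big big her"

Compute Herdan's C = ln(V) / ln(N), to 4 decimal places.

N = 14, V = 5.
ln(V) = 1.609438, ln(N) = 2.639057
C = 1.609438 / 2.639057 = 0.6099

0.6099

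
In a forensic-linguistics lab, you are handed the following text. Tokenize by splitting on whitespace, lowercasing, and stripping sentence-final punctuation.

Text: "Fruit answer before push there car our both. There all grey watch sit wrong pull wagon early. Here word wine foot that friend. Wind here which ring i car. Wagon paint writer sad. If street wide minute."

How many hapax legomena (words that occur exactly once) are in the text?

29

Frequencies: there:2, car:2, wagon:2, here:2, fruit:1, answer:1, before:1, push:1, our:1, both:1, all:1, grey:1, watch:1, sit:1, wrong:1, pull:1, early:1, word:1, wine:1, foot:1, … (13 more, each freq 1)
Hapax (freq=1): all, answer, before, both, early, foot, friend, fruit, grey, i, if, minute, our, paint, pull, push, ring, sad, sit, street, that, watch, which, wide, wind, wine, word, writer, wrong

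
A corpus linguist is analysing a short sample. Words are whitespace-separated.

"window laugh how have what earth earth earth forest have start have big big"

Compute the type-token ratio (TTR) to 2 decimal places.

0.64

N = 14 tokens, V = 9 types.
TTR = V / N = 9 / 14 = 0.64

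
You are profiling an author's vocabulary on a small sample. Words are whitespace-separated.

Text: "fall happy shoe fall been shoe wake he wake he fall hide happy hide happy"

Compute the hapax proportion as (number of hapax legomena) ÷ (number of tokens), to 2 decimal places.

0.07

Frequencies: fall:3, happy:3, shoe:2, wake:2, he:2, hide:2, been:1
Hapax count = 1; token count = 15.
Ratio = 1 / 15 = 0.07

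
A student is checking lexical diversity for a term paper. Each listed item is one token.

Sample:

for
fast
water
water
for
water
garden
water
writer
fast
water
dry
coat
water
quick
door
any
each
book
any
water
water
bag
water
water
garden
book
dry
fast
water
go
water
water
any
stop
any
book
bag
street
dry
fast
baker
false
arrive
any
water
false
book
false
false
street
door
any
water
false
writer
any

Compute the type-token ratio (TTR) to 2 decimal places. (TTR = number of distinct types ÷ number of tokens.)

0.33

N = 57 tokens, V = 19 types.
TTR = V / N = 19 / 57 = 0.33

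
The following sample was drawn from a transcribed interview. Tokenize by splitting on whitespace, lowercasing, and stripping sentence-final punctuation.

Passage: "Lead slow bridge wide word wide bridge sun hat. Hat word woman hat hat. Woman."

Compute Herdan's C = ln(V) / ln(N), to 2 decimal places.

0.77

N = 15, V = 8.
ln(V) = 2.079442, ln(N) = 2.708050
C = 2.079442 / 2.708050 = 0.77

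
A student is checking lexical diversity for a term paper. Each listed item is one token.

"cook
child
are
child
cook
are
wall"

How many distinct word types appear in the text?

4

Distinct types: {are, child, cook, wall}
V = 4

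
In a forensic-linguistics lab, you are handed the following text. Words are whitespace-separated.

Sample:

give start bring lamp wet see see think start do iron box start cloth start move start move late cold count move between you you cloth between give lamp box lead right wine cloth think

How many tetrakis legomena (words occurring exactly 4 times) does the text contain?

0

Frequencies: start:5, cloth:3, move:3, give:2, lamp:2, see:2, think:2, box:2, between:2, you:2, bring:1, wet:1, do:1, iron:1, late:1, cold:1, count:1, lead:1, right:1, wine:1
Words with frequency 4: (none)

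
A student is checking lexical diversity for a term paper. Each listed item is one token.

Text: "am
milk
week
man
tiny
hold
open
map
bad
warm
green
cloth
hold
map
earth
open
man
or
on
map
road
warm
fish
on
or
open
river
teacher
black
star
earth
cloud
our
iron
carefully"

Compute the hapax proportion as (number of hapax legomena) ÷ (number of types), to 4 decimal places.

Frequencies: open:3, map:3, man:2, hold:2, warm:2, earth:2, or:2, on:2, am:1, milk:1, week:1, tiny:1, bad:1, green:1, cloth:1, road:1, fish:1, river:1, teacher:1, black:1, … (5 more, each freq 1)
Hapax count = 17; type count = 25.
Ratio = 17 / 25 = 0.6800

0.6800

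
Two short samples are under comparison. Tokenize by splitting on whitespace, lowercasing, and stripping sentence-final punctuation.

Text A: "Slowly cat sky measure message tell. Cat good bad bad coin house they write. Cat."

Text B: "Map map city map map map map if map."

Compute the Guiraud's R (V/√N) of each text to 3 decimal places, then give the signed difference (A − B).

2.098

A: V=12, N=15, R=3.098
B: V=3, N=9, R=1.000
Difference = 3.098 − 1.000 = 2.098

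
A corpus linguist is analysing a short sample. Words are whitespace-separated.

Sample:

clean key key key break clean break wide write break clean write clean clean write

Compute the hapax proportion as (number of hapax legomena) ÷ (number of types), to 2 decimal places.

Frequencies: clean:5, key:3, break:3, write:3, wide:1
Hapax count = 1; type count = 5.
Ratio = 1 / 5 = 0.20

0.20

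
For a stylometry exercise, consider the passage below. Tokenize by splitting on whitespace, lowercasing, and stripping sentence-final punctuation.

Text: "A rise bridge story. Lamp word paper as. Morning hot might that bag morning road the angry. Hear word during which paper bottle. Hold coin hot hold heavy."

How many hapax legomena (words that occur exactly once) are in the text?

Frequencies: word:2, paper:2, morning:2, hot:2, hold:2, a:1, rise:1, bridge:1, story:1, lamp:1, as:1, might:1, that:1, bag:1, road:1, the:1, angry:1, hear:1, during:1, which:1, … (3 more, each freq 1)
Hapax (freq=1): a, angry, as, bag, bottle, bridge, coin, during, hear, heavy, lamp, might, rise, road, story, that, the, which

18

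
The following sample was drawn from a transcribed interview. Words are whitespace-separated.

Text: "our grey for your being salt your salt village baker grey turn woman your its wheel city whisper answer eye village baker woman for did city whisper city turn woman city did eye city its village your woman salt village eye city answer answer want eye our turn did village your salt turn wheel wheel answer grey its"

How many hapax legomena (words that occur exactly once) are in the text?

Frequencies: city:6, your:5, village:5, salt:4, turn:4, woman:4, answer:4, eye:4, grey:3, its:3, wheel:3, did:3, our:2, for:2, baker:2, whisper:2, being:1, want:1
Hapax (freq=1): being, want

2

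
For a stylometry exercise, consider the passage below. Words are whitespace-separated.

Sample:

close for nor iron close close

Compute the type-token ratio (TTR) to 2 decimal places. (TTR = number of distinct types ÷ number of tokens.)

0.67

N = 6 tokens, V = 4 types.
TTR = V / N = 4 / 6 = 0.67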